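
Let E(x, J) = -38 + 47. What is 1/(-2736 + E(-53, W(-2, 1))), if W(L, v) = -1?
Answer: -1/2727 ≈ -0.00036670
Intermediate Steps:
E(x, J) = 9
1/(-2736 + E(-53, W(-2, 1))) = 1/(-2736 + 9) = 1/(-2727) = -1/2727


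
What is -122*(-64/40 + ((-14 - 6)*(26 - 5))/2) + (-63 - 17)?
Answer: 128676/5 ≈ 25735.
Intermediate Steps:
-122*(-64/40 + ((-14 - 6)*(26 - 5))/2) + (-63 - 17) = -122*(-64*1/40 - 20*21*(½)) - 80 = -122*(-8/5 - 420*½) - 80 = -122*(-8/5 - 210) - 80 = -122*(-1058/5) - 80 = 129076/5 - 80 = 128676/5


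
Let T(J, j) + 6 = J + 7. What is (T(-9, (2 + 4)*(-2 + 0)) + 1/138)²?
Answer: 1216609/19044 ≈ 63.884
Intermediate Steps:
T(J, j) = 1 + J (T(J, j) = -6 + (J + 7) = -6 + (7 + J) = 1 + J)
(T(-9, (2 + 4)*(-2 + 0)) + 1/138)² = ((1 - 9) + 1/138)² = (-8 + 1/138)² = (-1103/138)² = 1216609/19044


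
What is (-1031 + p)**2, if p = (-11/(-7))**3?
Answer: 124116699204/117649 ≈ 1.0550e+6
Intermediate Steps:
p = 1331/343 (p = (-11*(-1/7))**3 = (11/7)**3 = 1331/343 ≈ 3.8805)
(-1031 + p)**2 = (-1031 + 1331/343)**2 = (-352302/343)**2 = 124116699204/117649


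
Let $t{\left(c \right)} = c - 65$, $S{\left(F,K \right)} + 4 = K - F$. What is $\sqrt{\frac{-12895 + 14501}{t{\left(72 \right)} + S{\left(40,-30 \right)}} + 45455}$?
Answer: $\frac{\sqrt{203939893}}{67} \approx 213.15$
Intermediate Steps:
$S{\left(F,K \right)} = -4 + K - F$ ($S{\left(F,K \right)} = -4 - \left(F - K\right) = -4 + K - F$)
$t{\left(c \right)} = -65 + c$
$\sqrt{\frac{-12895 + 14501}{t{\left(72 \right)} + S{\left(40,-30 \right)}} + 45455} = \sqrt{\frac{-12895 + 14501}{\left(-65 + 72\right) - 74} + 45455} = \sqrt{\frac{1606}{7 - 74} + 45455} = \sqrt{\frac{1606}{-67} + 45455} = \sqrt{1606 \left(- \frac{1}{67}\right) + 45455} = \sqrt{- \frac{1606}{67} + 45455} = \sqrt{\frac{3043879}{67}} = \frac{\sqrt{203939893}}{67}$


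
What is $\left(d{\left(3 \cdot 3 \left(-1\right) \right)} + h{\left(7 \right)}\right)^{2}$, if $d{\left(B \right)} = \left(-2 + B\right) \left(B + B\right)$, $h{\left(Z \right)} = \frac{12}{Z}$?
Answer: $\frac{1954404}{49} \approx 39886.0$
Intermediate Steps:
$d{\left(B \right)} = 2 B \left(-2 + B\right)$ ($d{\left(B \right)} = \left(-2 + B\right) 2 B = 2 B \left(-2 + B\right)$)
$\left(d{\left(3 \cdot 3 \left(-1\right) \right)} + h{\left(7 \right)}\right)^{2} = \left(2 \cdot 3 \cdot 3 \left(-1\right) \left(-2 + 3 \cdot 3 \left(-1\right)\right) + \frac{12}{7}\right)^{2} = \left(2 \cdot 9 \left(-1\right) \left(-2 + 9 \left(-1\right)\right) + 12 \cdot \frac{1}{7}\right)^{2} = \left(2 \left(-9\right) \left(-2 - 9\right) + \frac{12}{7}\right)^{2} = \left(2 \left(-9\right) \left(-11\right) + \frac{12}{7}\right)^{2} = \left(198 + \frac{12}{7}\right)^{2} = \left(\frac{1398}{7}\right)^{2} = \frac{1954404}{49}$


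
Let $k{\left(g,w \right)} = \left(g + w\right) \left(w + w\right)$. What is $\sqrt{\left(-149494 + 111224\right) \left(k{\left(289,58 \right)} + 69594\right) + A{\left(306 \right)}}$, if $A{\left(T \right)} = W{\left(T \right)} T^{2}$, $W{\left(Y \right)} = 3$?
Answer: $2 i \sqrt{1050881378} \approx 64835.0 i$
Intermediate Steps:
$k{\left(g,w \right)} = 2 w \left(g + w\right)$ ($k{\left(g,w \right)} = \left(g + w\right) 2 w = 2 w \left(g + w\right)$)
$A{\left(T \right)} = 3 T^{2}$
$\sqrt{\left(-149494 + 111224\right) \left(k{\left(289,58 \right)} + 69594\right) + A{\left(306 \right)}} = \sqrt{\left(-149494 + 111224\right) \left(2 \cdot 58 \left(289 + 58\right) + 69594\right) + 3 \cdot 306^{2}} = \sqrt{- 38270 \left(2 \cdot 58 \cdot 347 + 69594\right) + 3 \cdot 93636} = \sqrt{- 38270 \left(40252 + 69594\right) + 280908} = \sqrt{\left(-38270\right) 109846 + 280908} = \sqrt{-4203806420 + 280908} = \sqrt{-4203525512} = 2 i \sqrt{1050881378}$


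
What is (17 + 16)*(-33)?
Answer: -1089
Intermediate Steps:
(17 + 16)*(-33) = 33*(-33) = -1089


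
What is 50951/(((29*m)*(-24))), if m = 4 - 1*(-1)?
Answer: -50951/3480 ≈ -14.641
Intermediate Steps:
m = 5 (m = 4 + 1 = 5)
50951/(((29*m)*(-24))) = 50951/(((29*5)*(-24))) = 50951/((145*(-24))) = 50951/(-3480) = 50951*(-1/3480) = -50951/3480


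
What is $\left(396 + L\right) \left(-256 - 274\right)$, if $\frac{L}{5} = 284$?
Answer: $-962480$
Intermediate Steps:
$L = 1420$ ($L = 5 \cdot 284 = 1420$)
$\left(396 + L\right) \left(-256 - 274\right) = \left(396 + 1420\right) \left(-256 - 274\right) = 1816 \left(-530\right) = -962480$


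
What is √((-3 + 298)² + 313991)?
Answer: 14*√2046 ≈ 633.26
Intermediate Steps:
√((-3 + 298)² + 313991) = √(295² + 313991) = √(87025 + 313991) = √401016 = 14*√2046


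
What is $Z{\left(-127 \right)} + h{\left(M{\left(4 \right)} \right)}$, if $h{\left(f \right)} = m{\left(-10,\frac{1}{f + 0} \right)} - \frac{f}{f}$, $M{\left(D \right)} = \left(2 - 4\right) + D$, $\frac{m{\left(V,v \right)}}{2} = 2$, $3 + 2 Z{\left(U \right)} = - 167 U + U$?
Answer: $\frac{21085}{2} \approx 10543.0$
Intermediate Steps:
$Z{\left(U \right)} = - \frac{3}{2} - 83 U$ ($Z{\left(U \right)} = - \frac{3}{2} + \frac{- 167 U + U}{2} = - \frac{3}{2} + \frac{\left(-166\right) U}{2} = - \frac{3}{2} - 83 U$)
$m{\left(V,v \right)} = 4$ ($m{\left(V,v \right)} = 2 \cdot 2 = 4$)
$M{\left(D \right)} = -2 + D$
$h{\left(f \right)} = 3$ ($h{\left(f \right)} = 4 - \frac{f}{f} = 4 - 1 = 3$)
$Z{\left(-127 \right)} + h{\left(M{\left(4 \right)} \right)} = \left(- \frac{3}{2} - -10541\right) + 3 = \left(- \frac{3}{2} + 10541\right) + 3 = \frac{21079}{2} + 3 = \frac{21085}{2}$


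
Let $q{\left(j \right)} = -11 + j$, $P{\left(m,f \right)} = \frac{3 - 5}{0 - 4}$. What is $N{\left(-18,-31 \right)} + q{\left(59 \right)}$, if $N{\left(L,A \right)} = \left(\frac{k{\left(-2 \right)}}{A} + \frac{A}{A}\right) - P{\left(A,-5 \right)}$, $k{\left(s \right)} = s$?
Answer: $\frac{3011}{62} \approx 48.565$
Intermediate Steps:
$P{\left(m,f \right)} = \frac{1}{2}$ ($P{\left(m,f \right)} = - \frac{2}{-4} = \left(-2\right) \left(- \frac{1}{4}\right) = \frac{1}{2}$)
$N{\left(L,A \right)} = \frac{1}{2} - \frac{2}{A}$ ($N{\left(L,A \right)} = \left(- \frac{2}{A} + \frac{A}{A}\right) - \frac{1}{2} = \left(- \frac{2}{A} + 1\right) - \frac{1}{2} = \left(1 - \frac{2}{A}\right) - \frac{1}{2} = \frac{1}{2} - \frac{2}{A}$)
$N{\left(-18,-31 \right)} + q{\left(59 \right)} = \frac{-4 - 31}{2 \left(-31\right)} + \left(-11 + 59\right) = \frac{1}{2} \left(- \frac{1}{31}\right) \left(-35\right) + 48 = \frac{35}{62} + 48 = \frac{3011}{62}$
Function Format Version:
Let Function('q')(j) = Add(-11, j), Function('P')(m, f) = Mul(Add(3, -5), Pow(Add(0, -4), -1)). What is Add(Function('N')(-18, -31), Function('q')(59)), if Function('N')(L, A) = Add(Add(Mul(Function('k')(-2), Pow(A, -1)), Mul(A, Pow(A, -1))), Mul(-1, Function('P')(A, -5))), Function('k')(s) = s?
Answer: Rational(3011, 62) ≈ 48.565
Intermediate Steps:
Function('P')(m, f) = Rational(1, 2) (Function('P')(m, f) = Mul(-2, Pow(-4, -1)) = Mul(-2, Rational(-1, 4)) = Rational(1, 2))
Function('N')(L, A) = Add(Rational(1, 2), Mul(-2, Pow(A, -1))) (Function('N')(L, A) = Add(Add(Mul(-2, Pow(A, -1)), Mul(A, Pow(A, -1))), Mul(-1, Rational(1, 2))) = Add(Add(Mul(-2, Pow(A, -1)), 1), Rational(-1, 2)) = Add(Add(1, Mul(-2, Pow(A, -1))), Rational(-1, 2)) = Add(Rational(1, 2), Mul(-2, Pow(A, -1))))
Add(Function('N')(-18, -31), Function('q')(59)) = Add(Mul(Rational(1, 2), Pow(-31, -1), Add(-4, -31)), Add(-11, 59)) = Add(Mul(Rational(1, 2), Rational(-1, 31), -35), 48) = Add(Rational(35, 62), 48) = Rational(3011, 62)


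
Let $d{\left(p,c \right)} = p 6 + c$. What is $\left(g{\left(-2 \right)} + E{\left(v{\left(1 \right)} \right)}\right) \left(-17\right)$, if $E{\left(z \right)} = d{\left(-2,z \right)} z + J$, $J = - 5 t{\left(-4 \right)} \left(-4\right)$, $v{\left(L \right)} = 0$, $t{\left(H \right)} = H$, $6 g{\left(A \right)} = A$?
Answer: $\frac{4097}{3} \approx 1365.7$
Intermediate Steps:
$g{\left(A \right)} = \frac{A}{6}$
$d{\left(p,c \right)} = c + 6 p$ ($d{\left(p,c \right)} = 6 p + c = c + 6 p$)
$J = -80$ ($J = \left(-5\right) \left(-4\right) \left(-4\right) = 20 \left(-4\right) = -80$)
$E{\left(z \right)} = -80 + z \left(-12 + z\right)$ ($E{\left(z \right)} = \left(z + 6 \left(-2\right)\right) z - 80 = \left(z - 12\right) z - 80 = \left(-12 + z\right) z - 80 = z \left(-12 + z\right) - 80 = -80 + z \left(-12 + z\right)$)
$\left(g{\left(-2 \right)} + E{\left(v{\left(1 \right)} \right)}\right) \left(-17\right) = \left(\frac{1}{6} \left(-2\right) - \left(80 + 0 \left(-12 + 0\right)\right)\right) \left(-17\right) = \left(- \frac{1}{3} + \left(-80 + 0 \left(-12\right)\right)\right) \left(-17\right) = \left(- \frac{1}{3} + \left(-80 + 0\right)\right) \left(-17\right) = \left(- \frac{1}{3} - 80\right) \left(-17\right) = \left(- \frac{241}{3}\right) \left(-17\right) = \frac{4097}{3}$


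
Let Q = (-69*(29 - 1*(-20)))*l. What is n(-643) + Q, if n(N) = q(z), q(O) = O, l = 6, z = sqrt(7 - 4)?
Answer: -20286 + sqrt(3) ≈ -20284.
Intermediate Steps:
z = sqrt(3) ≈ 1.7320
n(N) = sqrt(3)
Q = -20286 (Q = -69*(29 - 1*(-20))*6 = -69*(29 + 20)*6 = -69*49*6 = -3381*6 = -20286)
n(-643) + Q = sqrt(3) - 20286 = -20286 + sqrt(3)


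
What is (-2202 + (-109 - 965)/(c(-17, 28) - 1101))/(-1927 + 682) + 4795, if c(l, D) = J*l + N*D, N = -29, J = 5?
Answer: 1988668162/414585 ≈ 4796.8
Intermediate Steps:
c(l, D) = -29*D + 5*l (c(l, D) = 5*l - 29*D = -29*D + 5*l)
(-2202 + (-109 - 965)/(c(-17, 28) - 1101))/(-1927 + 682) + 4795 = (-2202 + (-109 - 965)/((-29*28 + 5*(-17)) - 1101))/(-1927 + 682) + 4795 = (-2202 - 1074/((-812 - 85) - 1101))/(-1245) + 4795 = (-2202 - 1074/(-897 - 1101))*(-1/1245) + 4795 = (-2202 - 1074/(-1998))*(-1/1245) + 4795 = (-2202 - 1074*(-1/1998))*(-1/1245) + 4795 = (-2202 + 179/333)*(-1/1245) + 4795 = -733087/333*(-1/1245) + 4795 = 733087/414585 + 4795 = 1988668162/414585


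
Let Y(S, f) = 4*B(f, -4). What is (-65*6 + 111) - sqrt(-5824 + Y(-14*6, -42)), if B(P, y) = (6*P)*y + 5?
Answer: -279 - 2*I*sqrt(443) ≈ -279.0 - 42.095*I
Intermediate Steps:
B(P, y) = 5 + 6*P*y (B(P, y) = 6*P*y + 5 = 5 + 6*P*y)
Y(S, f) = 20 - 96*f (Y(S, f) = 4*(5 + 6*f*(-4)) = 4*(5 - 24*f) = 20 - 96*f)
(-65*6 + 111) - sqrt(-5824 + Y(-14*6, -42)) = (-65*6 + 111) - sqrt(-5824 + (20 - 96*(-42))) = (-390 + 111) - sqrt(-5824 + (20 + 4032)) = -279 - sqrt(-5824 + 4052) = -279 - sqrt(-1772) = -279 - 2*I*sqrt(443)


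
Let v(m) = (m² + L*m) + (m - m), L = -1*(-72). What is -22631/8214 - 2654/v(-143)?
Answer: -251572499/83396742 ≈ -3.0166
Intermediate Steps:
L = 72
v(m) = m² + 72*m (v(m) = (m² + 72*m) + (m - m) = (m² + 72*m) + 0 = m² + 72*m)
-22631/8214 - 2654/v(-143) = -22631/8214 - 2654*(-1/(143*(72 - 143))) = -22631*1/8214 - 2654/((-143*(-71))) = -22631/8214 - 2654/10153 = -251572499/83396742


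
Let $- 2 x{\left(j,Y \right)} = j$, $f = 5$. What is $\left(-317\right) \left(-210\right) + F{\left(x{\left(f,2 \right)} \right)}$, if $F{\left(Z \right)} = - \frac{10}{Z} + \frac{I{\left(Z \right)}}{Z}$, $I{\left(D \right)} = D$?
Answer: $66575$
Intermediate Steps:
$x{\left(j,Y \right)} = - \frac{j}{2}$
$F{\left(Z \right)} = 1 - \frac{10}{Z}$ ($F{\left(Z \right)} = - \frac{10}{Z} + \frac{Z}{Z} = - \frac{10}{Z} + 1 = 1 - \frac{10}{Z}$)
$\left(-317\right) \left(-210\right) + F{\left(x{\left(f,2 \right)} \right)} = \left(-317\right) \left(-210\right) + \frac{-10 - \frac{5}{2}}{\left(- \frac{1}{2}\right) 5} = 66570 + \frac{-10 - \frac{5}{2}}{- \frac{5}{2}} = 66570 - -5 = 66570 + 5 = 66575$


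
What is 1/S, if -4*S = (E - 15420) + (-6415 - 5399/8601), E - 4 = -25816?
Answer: 17202/204908623 ≈ 8.3950e-5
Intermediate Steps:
E = -25812 (E = 4 - 25816 = -25812)
S = 204908623/17202 (S = -((-25812 - 15420) + (-6415 - 5399/8601))/4 = -(-41232 + (-6415 - 5399*1/8601))/4 = -(-41232 + (-6415 - 5399/8601))/4 = -(-41232 - 55180814/8601)/4 = -¼*(-409817246/8601) = 204908623/17202 ≈ 11912.)
1/S = 1/(204908623/17202) = 17202/204908623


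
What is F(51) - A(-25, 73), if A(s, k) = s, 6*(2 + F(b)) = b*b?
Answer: 913/2 ≈ 456.50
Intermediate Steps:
F(b) = -2 + b**2/6 (F(b) = -2 + (b*b)/6 = -2 + b**2/6)
F(51) - A(-25, 73) = (-2 + (1/6)*51**2) - 1*(-25) = (-2 + (1/6)*2601) + 25 = (-2 + 867/2) + 25 = 863/2 + 25 = 913/2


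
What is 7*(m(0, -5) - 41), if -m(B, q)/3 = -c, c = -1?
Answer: -308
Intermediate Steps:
m(B, q) = -3 (m(B, q) = -(-3)*(-1) = -3*1 = -3)
7*(m(0, -5) - 41) = 7*(-3 - 41) = 7*(-44) = -308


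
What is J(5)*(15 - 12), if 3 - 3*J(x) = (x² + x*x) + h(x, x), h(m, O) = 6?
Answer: -53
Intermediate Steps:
J(x) = -1 - 2*x²/3 (J(x) = 1 - ((x² + x*x) + 6)/3 = 1 - ((x² + x²) + 6)/3 = 1 - (2*x² + 6)/3 = 1 - (6 + 2*x²)/3 = 1 + (-2 - 2*x²/3) = -1 - 2*x²/3)
J(5)*(15 - 12) = (-1 - ⅔*5²)*(15 - 12) = (-1 - ⅔*25)*3 = (-1 - 50/3)*3 = -53/3*3 = -53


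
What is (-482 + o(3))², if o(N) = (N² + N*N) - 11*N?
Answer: 247009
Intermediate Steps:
o(N) = -11*N + 2*N² (o(N) = (N² + N²) - 11*N = 2*N² - 11*N = -11*N + 2*N²)
(-482 + o(3))² = (-482 + 3*(-11 + 2*3))² = (-482 + 3*(-11 + 6))² = (-482 + 3*(-5))² = (-482 - 15)² = (-497)² = 247009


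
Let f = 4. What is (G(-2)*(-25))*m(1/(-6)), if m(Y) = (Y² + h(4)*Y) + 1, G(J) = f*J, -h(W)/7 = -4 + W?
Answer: 1850/9 ≈ 205.56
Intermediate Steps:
h(W) = 28 - 7*W (h(W) = -7*(-4 + W) = 28 - 7*W)
G(J) = 4*J
m(Y) = 1 + Y² (m(Y) = (Y² + (28 - 7*4)*Y) + 1 = (Y² + (28 - 28)*Y) + 1 = (Y² + 0*Y) + 1 = (Y² + 0) + 1 = Y² + 1 = 1 + Y²)
(G(-2)*(-25))*m(1/(-6)) = ((4*(-2))*(-25))*(1 + (1/(-6))²) = (-8*(-25))*(1 + (-⅙)²) = 200*(1 + 1/36) = 200*(37/36) = 1850/9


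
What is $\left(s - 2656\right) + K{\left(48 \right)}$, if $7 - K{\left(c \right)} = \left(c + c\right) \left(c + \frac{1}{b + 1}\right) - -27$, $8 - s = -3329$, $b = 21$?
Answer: $- \frac{43465}{11} \approx -3951.4$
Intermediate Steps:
$s = 3337$ ($s = 8 - -3329 = 8 + 3329 = 3337$)
$K{\left(c \right)} = -20 - 2 c \left(\frac{1}{22} + c\right)$ ($K{\left(c \right)} = 7 - \left(\left(c + c\right) \left(c + \frac{1}{21 + 1}\right) - -27\right) = 7 - \left(2 c \left(c + \frac{1}{22}\right) + 27\right) = 7 - \left(2 c \left(\frac{1}{22} + c\right) + 27\right) = 7 - \left(27 + 2 c \left(\frac{1}{22} + c\right)\right) = -20 - 2 c \left(\frac{1}{22} + c\right)$)
$\left(s - 2656\right) + K{\left(48 \right)} = \left(3337 - 2656\right) - \left(\frac{268}{11} + 4608\right) = 681 - \frac{50956}{11} = - \frac{43465}{11}$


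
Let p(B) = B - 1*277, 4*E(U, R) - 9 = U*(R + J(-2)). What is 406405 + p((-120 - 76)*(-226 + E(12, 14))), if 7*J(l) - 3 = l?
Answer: 441667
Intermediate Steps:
J(l) = 3/7 + l/7
E(U, R) = 9/4 + U*(1/7 + R)/4 (E(U, R) = 9/4 + (U*(R + (3/7 + (1/7)*(-2))))/4 = 9/4 + (U*(R + (3/7 - 2/7)))/4 = 9/4 + (U*(R + 1/7))/4 = 9/4 + (U*(1/7 + R))/4 = 9/4 + U*(1/7 + R)/4)
p(B) = -277 + B (p(B) = B - 277 = -277 + B)
406405 + p((-120 - 76)*(-226 + E(12, 14))) = 406405 + (-277 + (-120 - 76)*(-226 + (9/4 + (1/28)*12 + (1/4)*14*12))) = 406405 + (-277 - 196*(-226 + (9/4 + 3/7 + 42))) = 406405 + (-277 - 196*(-226 + 1251/28)) = 406405 + (-277 - 196*(-5077/28)) = 406405 + (-277 + 35539) = 406405 + 35262 = 441667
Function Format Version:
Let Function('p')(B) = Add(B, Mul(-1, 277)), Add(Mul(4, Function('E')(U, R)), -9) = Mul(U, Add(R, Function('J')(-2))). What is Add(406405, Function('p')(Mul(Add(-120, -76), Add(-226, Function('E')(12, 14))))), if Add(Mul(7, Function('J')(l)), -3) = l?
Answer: 441667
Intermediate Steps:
Function('J')(l) = Add(Rational(3, 7), Mul(Rational(1, 7), l))
Function('E')(U, R) = Add(Rational(9, 4), Mul(Rational(1, 4), U, Add(Rational(1, 7), R))) (Function('E')(U, R) = Add(Rational(9, 4), Mul(Rational(1, 4), Mul(U, Add(R, Add(Rational(3, 7), Mul(Rational(1, 7), -2)))))) = Add(Rational(9, 4), Mul(Rational(1, 4), Mul(U, Add(R, Add(Rational(3, 7), Rational(-2, 7)))))) = Add(Rational(9, 4), Mul(Rational(1, 4), Mul(U, Add(R, Rational(1, 7))))) = Add(Rational(9, 4), Mul(Rational(1, 4), Mul(U, Add(Rational(1, 7), R)))) = Add(Rational(9, 4), Mul(Rational(1, 4), U, Add(Rational(1, 7), R))))
Function('p')(B) = Add(-277, B) (Function('p')(B) = Add(B, -277) = Add(-277, B))
Add(406405, Function('p')(Mul(Add(-120, -76), Add(-226, Function('E')(12, 14))))) = Add(406405, Add(-277, Mul(Add(-120, -76), Add(-226, Add(Rational(9, 4), Mul(Rational(1, 28), 12), Mul(Rational(1, 4), 14, 12)))))) = Add(406405, Add(-277, Mul(-196, Add(-226, Add(Rational(9, 4), Rational(3, 7), 42))))) = Add(406405, Add(-277, Mul(-196, Add(-226, Rational(1251, 28))))) = Add(406405, Add(-277, Mul(-196, Rational(-5077, 28)))) = Add(406405, Add(-277, 35539)) = Add(406405, 35262) = 441667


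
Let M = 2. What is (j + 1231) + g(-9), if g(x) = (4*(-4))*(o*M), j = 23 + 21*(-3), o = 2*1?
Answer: 1127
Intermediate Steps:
o = 2
j = -40 (j = 23 - 63 = -40)
g(x) = -64 (g(x) = (4*(-4))*(2*2) = -16*4 = -64)
(j + 1231) + g(-9) = (-40 + 1231) - 64 = 1191 - 64 = 1127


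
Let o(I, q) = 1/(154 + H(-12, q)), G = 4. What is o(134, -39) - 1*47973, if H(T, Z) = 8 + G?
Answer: -7963517/166 ≈ -47973.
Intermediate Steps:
H(T, Z) = 12 (H(T, Z) = 8 + 4 = 12)
o(I, q) = 1/166 (o(I, q) = 1/(154 + 12) = 1/166)
o(134, -39) - 1*47973 = 1/166 - 1*47973 = 1/166 - 47973 = -7963517/166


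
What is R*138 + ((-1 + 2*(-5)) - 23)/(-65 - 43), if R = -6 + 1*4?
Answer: -14887/54 ≈ -275.69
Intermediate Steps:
R = -2 (R = -6 + 4 = -2)
R*138 + ((-1 + 2*(-5)) - 23)/(-65 - 43) = -2*138 + ((-1 + 2*(-5)) - 23)/(-65 - 43) = -276 + ((-1 - 10) - 23)/(-108) = -276 + (-11 - 23)*(-1/108) = -276 - 34*(-1/108) = -276 + 17/54 = -14887/54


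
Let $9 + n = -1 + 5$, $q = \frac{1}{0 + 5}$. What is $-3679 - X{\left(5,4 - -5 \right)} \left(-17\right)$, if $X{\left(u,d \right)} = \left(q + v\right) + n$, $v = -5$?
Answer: $- \frac{19228}{5} \approx -3845.6$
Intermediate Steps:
$q = \frac{1}{5} \approx 0.2$
$n = -5$ ($n = -9 + \left(-1 + 5\right) = -9 + 4 = -5$)
$X{\left(u,d \right)} = - \frac{49}{5}$ ($X{\left(u,d \right)} = \left(\frac{1}{5} - 5\right) - 5 = - \frac{24}{5} - 5 = - \frac{49}{5}$)
$-3679 - X{\left(5,4 - -5 \right)} \left(-17\right) = -3679 - \left(- \frac{49}{5}\right) \left(-17\right) = -3679 - \frac{833}{5} = - \frac{19228}{5}$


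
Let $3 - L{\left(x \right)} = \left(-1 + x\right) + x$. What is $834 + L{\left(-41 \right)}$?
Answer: $920$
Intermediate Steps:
$L{\left(x \right)} = 4 - 2 x$ ($L{\left(x \right)} = 3 - \left(\left(-1 + x\right) + x\right) = 3 - \left(-1 + 2 x\right) = 4 - 2 x$)
$834 + L{\left(-41 \right)} = 834 + \left(4 - -82\right) = 834 + \left(4 + 82\right) = 834 + 86 = 920$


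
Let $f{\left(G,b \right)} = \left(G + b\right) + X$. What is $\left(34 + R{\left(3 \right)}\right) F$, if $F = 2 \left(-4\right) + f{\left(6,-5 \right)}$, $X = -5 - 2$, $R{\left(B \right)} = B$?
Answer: $-518$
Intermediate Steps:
$X = -7$ ($X = -5 - 2 = -7$)
$f{\left(G,b \right)} = -7 + G + b$ ($f{\left(G,b \right)} = \left(G + b\right) - 7 = -7 + G + b$)
$F = -14$ ($F = 2 \left(-4\right) - 6 = -8 - 6 = -14$)
$\left(34 + R{\left(3 \right)}\right) F = \left(34 + 3\right) \left(-14\right) = 37 \left(-14\right) = -518$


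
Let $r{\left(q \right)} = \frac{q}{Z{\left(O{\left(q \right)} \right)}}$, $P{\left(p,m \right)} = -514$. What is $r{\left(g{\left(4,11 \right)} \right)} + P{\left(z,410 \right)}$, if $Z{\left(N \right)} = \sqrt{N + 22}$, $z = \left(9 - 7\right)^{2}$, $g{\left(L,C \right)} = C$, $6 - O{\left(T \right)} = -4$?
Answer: $-514 + \frac{11 \sqrt{2}}{8} \approx -512.06$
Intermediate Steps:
$O{\left(T \right)} = 10$ ($O{\left(T \right)} = 6 - -4 = 6 + 4 = 10$)
$z = 4$ ($z = 2^{2} = 4$)
$Z{\left(N \right)} = \sqrt{22 + N}$
$r{\left(q \right)} = \frac{q \sqrt{2}}{8}$ ($r{\left(q \right)} = \frac{q}{\sqrt{22 + 10}} = \frac{q}{\sqrt{32}} = \frac{q}{4 \sqrt{2}} = q \frac{\sqrt{2}}{8} = \frac{q \sqrt{2}}{8}$)
$r{\left(g{\left(4,11 \right)} \right)} + P{\left(z,410 \right)} = \frac{1}{8} \cdot 11 \sqrt{2} - 514 = \frac{11 \sqrt{2}}{8} - 514 = -514 + \frac{11 \sqrt{2}}{8}$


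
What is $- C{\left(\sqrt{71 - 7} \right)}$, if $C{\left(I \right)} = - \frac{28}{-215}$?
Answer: $- \frac{28}{215} \approx -0.13023$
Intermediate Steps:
$C{\left(I \right)} = \frac{28}{215}$ ($C{\left(I \right)} = \left(-28\right) \left(- \frac{1}{215}\right) = \frac{28}{215}$)
$- C{\left(\sqrt{71 - 7} \right)} = \left(-1\right) \frac{28}{215} = - \frac{28}{215}$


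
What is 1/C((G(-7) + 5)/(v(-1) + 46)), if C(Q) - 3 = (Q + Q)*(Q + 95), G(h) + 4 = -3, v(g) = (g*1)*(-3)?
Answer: -2401/11409 ≈ -0.21045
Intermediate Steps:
v(g) = -3*g (v(g) = g*(-3) = -3*g)
G(h) = -7 (G(h) = -4 - 3 = -7)
C(Q) = 3 + 2*Q*(95 + Q) (C(Q) = 3 + (Q + Q)*(Q + 95) = 3 + (2*Q)*(95 + Q) = 3 + 2*Q*(95 + Q))
1/C((G(-7) + 5)/(v(-1) + 46)) = 1/(3 + 2*((-7 + 5)/(-3*(-1) + 46))² + 190*((-7 + 5)/(-3*(-1) + 46))) = 1/(3 + 2*(-2/(3 + 46))² + 190*(-2/(3 + 46))) = 1/(3 + 2*(-2/49)² + 190*(-2/49)) = 1/(3 + 2*(4/2401) - 380/49) = 1/(3 + 8/2401 - 380/49) = 1/(-11409/2401) = -2401/11409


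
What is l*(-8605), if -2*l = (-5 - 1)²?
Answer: 154890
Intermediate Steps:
l = -18 (l = -(-5 - 1)²/2 = -½*(-6)² = -½*36 = -18)
l*(-8605) = -18*(-8605) = 154890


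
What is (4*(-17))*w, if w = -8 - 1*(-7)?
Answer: 68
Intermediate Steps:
w = -1 (w = -8 + 7 = -1)
(4*(-17))*w = (4*(-17))*(-1) = -68*(-1) = 68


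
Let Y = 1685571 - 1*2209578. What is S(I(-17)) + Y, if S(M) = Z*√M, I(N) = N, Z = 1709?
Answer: -524007 + 1709*I*√17 ≈ -5.2401e+5 + 7046.4*I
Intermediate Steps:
S(M) = 1709*√M
Y = -524007 (Y = 1685571 - 2209578 = -524007)
S(I(-17)) + Y = 1709*√(-17) - 524007 = 1709*(I*√17) - 524007 = 1709*I*√17 - 524007 = -524007 + 1709*I*√17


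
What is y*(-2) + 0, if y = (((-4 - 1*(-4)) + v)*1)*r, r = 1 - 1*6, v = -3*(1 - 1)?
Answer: 0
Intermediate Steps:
v = 0 (v = -3*0 = 0)
r = -5 (r = 1 - 6 = -5)
y = 0 (y = (((-4 - 1*(-4)) + 0)*1)*(-5) = (((-4 + 4) + 0)*1)*(-5) = ((0 + 0)*1)*(-5) = (0*1)*(-5) = 0*(-5) = 0)
y*(-2) + 0 = 0*(-2) + 0 = 0 + 0 = 0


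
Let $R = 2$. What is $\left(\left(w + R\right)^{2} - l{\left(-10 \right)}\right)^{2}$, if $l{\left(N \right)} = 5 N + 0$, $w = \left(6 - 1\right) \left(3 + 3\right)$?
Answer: $1153476$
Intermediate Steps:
$w = 30$ ($w = 5 \cdot 6 = 30$)
$l{\left(N \right)} = 5 N$
$\left(\left(w + R\right)^{2} - l{\left(-10 \right)}\right)^{2} = \left(\left(30 + 2\right)^{2} - 5 \left(-10\right)\right)^{2} = \left(32^{2} - -50\right)^{2} = \left(1024 + 50\right)^{2} = 1074^{2} = 1153476$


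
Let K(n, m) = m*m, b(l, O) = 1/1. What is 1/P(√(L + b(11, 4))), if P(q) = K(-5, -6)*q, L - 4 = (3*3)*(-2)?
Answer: -I*√13/468 ≈ -0.0077042*I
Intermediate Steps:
b(l, O) = 1
L = -14 (L = 4 + (3*3)*(-2) = 4 + 9*(-2) = 4 - 18 = -14)
K(n, m) = m²
P(q) = 36*q (P(q) = (-6)²*q = 36*q)
1/P(√(L + b(11, 4))) = 1/(36*√(-14 + 1)) = 1/(36*√(-13)) = 1/(36*(I*√13)) = 1/(36*I*√13) = -I*√13/468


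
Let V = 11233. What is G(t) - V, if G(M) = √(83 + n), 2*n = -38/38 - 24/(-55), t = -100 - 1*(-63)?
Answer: -11233 + 3*√111210/110 ≈ -11224.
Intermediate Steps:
t = -37 (t = -100 + 63 = -37)
n = -31/110 (n = (-38/38 - 24/(-55))/2 = (-38*1/38 - 24*(-1/55))/2 = (-1 + 24/55)/2 = (½)*(-31/55) = -31/110 ≈ -0.28182)
G(M) = 3*√111210/110 (G(M) = √(83 - 31/110) = √(9099/110) = 3*√111210/110)
G(t) - V = 3*√111210/110 - 1*11233 = 3*√111210/110 - 11233 = -11233 + 3*√111210/110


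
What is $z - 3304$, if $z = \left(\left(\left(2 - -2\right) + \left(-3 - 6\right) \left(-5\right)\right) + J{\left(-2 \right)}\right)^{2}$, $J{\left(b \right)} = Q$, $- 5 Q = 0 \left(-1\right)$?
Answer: $-903$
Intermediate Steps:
$Q = 0$ ($Q = - \frac{0 \left(-1\right)}{5} = \left(- \frac{1}{5}\right) 0 = 0$)
$J{\left(b \right)} = 0$
$z = 2401$ ($z = \left(\left(\left(2 - -2\right) + \left(-3 - 6\right) \left(-5\right)\right) + 0\right)^{2} = \left(\left(\left(2 + 2\right) + \left(-3 - 6\right) \left(-5\right)\right) + 0\right)^{2} = \left(\left(4 - -45\right) + 0\right)^{2} = \left(\left(4 + 45\right) + 0\right)^{2} = \left(49 + 0\right)^{2} = 49^{2} = 2401$)
$z - 3304 = 2401 - 3304 = -903$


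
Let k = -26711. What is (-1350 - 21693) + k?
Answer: -49754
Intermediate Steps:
(-1350 - 21693) + k = (-1350 - 21693) - 26711 = -23043 - 26711 = -49754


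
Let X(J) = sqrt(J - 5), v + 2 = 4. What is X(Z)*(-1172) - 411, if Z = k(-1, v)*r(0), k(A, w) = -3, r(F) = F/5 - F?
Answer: -411 - 1172*I*sqrt(5) ≈ -411.0 - 2620.7*I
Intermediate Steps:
r(F) = -4*F/5 (r(F) = F*(1/5) - F = F/5 - F = -4*F/5)
v = 2 (v = -2 + 4 = 2)
Z = 0 (Z = -(-12)*0/5 = -3*0 = 0)
X(J) = sqrt(-5 + J)
X(Z)*(-1172) - 411 = sqrt(-5 + 0)*(-1172) - 411 = sqrt(-5)*(-1172) - 411 = (I*sqrt(5))*(-1172) - 411 = -1172*I*sqrt(5) - 411 = -411 - 1172*I*sqrt(5)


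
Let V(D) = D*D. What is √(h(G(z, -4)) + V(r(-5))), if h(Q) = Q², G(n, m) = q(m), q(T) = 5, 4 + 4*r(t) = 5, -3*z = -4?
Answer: √401/4 ≈ 5.0062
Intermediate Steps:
z = 4/3 (z = -⅓*(-4) = 4/3 ≈ 1.3333)
r(t) = ¼ (r(t) = -1 + (¼)*5 = -1 + 5/4 = ¼)
G(n, m) = 5
V(D) = D²
√(h(G(z, -4)) + V(r(-5))) = √(5² + (¼)²) = √(25 + 1/16) = √(401/16) = √401/4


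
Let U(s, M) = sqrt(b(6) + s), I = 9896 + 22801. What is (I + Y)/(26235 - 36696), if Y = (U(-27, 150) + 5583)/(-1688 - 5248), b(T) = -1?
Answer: -75593603/24185832 + I*sqrt(7)/36278748 ≈ -3.1255 + 7.2928e-8*I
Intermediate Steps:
I = 32697
U(s, M) = sqrt(-1 + s)
Y = -1861/2312 - I*sqrt(7)/3468 (Y = (sqrt(-1 - 27) + 5583)/(-1688 - 5248) = (sqrt(-28) + 5583)/(-6936) = (2*I*sqrt(7) + 5583)*(-1/6936) = (5583 + 2*I*sqrt(7))*(-1/6936) = -1861/2312 - I*sqrt(7)/3468 ≈ -0.80493 - 0.0007629*I)
(I + Y)/(26235 - 36696) = (32697 + (-1861/2312 - I*sqrt(7)/3468))/(26235 - 36696) = (75593603/2312 - I*sqrt(7)/3468)/(-10461) = (75593603/2312 - I*sqrt(7)/3468)*(-1/10461) = -75593603/24185832 + I*sqrt(7)/36278748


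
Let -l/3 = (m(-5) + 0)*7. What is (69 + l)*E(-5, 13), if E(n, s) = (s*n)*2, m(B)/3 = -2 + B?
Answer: -66300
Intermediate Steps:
m(B) = -6 + 3*B (m(B) = 3*(-2 + B) = -6 + 3*B)
l = 441 (l = -3*((-6 + 3*(-5)) + 0)*7 = -3*((-6 - 15) + 0)*7 = -3*(-21 + 0)*7 = -(-63)*7 = -3*(-147) = 441)
E(n, s) = 2*n*s (E(n, s) = (n*s)*2 = 2*n*s)
(69 + l)*E(-5, 13) = (69 + 441)*(2*(-5)*13) = 510*(-130) = -66300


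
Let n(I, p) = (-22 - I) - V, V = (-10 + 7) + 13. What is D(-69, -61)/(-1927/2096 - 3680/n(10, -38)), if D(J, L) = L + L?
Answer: -5369952/3816173 ≈ -1.4072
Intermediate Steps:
D(J, L) = 2*L
V = 10 (V = -3 + 13 = 10)
n(I, p) = -32 - I (n(I, p) = (-22 - I) - 1*10 = (-22 - I) - 10 = -32 - I)
D(-69, -61)/(-1927/2096 - 3680/n(10, -38)) = (2*(-61))/(-1927/2096 - 3680/(-32 - 1*10)) = -122/(-1927*1/2096 - 3680/(-32 - 10)) = -122/(-1927/2096 - 3680/(-42)) = -122/(-1927/2096 - 3680*(-1/42)) = -122/(-1927/2096 + 1840/21) = -122/3816173/44016 = -122*44016/3816173 = -5369952/3816173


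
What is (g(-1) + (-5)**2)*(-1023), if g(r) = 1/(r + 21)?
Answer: -512523/20 ≈ -25626.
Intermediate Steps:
g(r) = 1/(21 + r)
(g(-1) + (-5)**2)*(-1023) = (1/(21 - 1) + (-5)**2)*(-1023) = (1/20 + 25)*(-1023) = (501/20)*(-1023) = -512523/20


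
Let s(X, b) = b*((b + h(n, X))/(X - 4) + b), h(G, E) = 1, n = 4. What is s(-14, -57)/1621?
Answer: 9215/4863 ≈ 1.8949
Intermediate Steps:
s(X, b) = b*(b + (1 + b)/(-4 + X)) (s(X, b) = b*((b + 1)/(X - 4) + b) = b*((1 + b)/(-4 + X) + b) = b*(b + (1 + b)/(-4 + X)))
s(-14, -57)/1621 = -57*(1 - 3*(-57) - 14*(-57))/(-4 - 14)/1621 = -57*(1 + 171 + 798)/(-18)*(1/1621) = -57*(-1/18)*970*(1/1621) = (9215/3)*(1/1621) = 9215/4863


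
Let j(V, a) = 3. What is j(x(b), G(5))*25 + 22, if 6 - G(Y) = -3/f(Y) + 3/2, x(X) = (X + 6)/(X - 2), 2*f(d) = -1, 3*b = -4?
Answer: 97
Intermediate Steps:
b = -4/3 (b = (1/3)*(-4) = -4/3 ≈ -1.3333)
f(d) = -1/2 (f(d) = (1/2)*(-1) = -1/2)
x(X) = (6 + X)/(-2 + X)
G(Y) = -3/2 (G(Y) = 6 - (-3/(-1/2) + 3/2) = 6 - (-3*(-2) + 3*(1/2)) = 6 - (6 + 3/2) = 6 - 1*15/2 = 6 - 15/2 = -3/2)
j(x(b), G(5))*25 + 22 = 3*25 + 22 = 75 + 22 = 97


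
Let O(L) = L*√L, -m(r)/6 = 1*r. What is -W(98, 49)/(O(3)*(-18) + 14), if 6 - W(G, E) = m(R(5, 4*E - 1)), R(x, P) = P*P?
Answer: 399273/1069 + 1540053*√3/1069 ≈ 2868.8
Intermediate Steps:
R(x, P) = P²
m(r) = -6*r
W(G, E) = 6 + 6*(-1 + 4*E)² (W(G, E) = 6 - (-6)*(4*E - 1)² = 6 - (-6)*(-1 + 4*E)² = 6 + 6*(-1 + 4*E)²)
O(L) = L^(3/2)
-W(98, 49)/(O(3)*(-18) + 14) = -(6 + 6*(-1 + 4*49)²)/(3^(3/2)*(-18) + 14) = -(6 + 6*(-1 + 196)²)/((3*√3)*(-18) + 14) = -(6 + 6*195²)/(-54*√3 + 14) = -(6 + 6*38025)/(14 - 54*√3) = -(6 + 228150)/(14 - 54*√3) = -228156/(14 - 54*√3)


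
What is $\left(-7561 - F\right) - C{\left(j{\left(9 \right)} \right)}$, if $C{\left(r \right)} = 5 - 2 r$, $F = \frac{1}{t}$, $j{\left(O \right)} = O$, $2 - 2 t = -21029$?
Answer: $- \frac{158741990}{21031} \approx -7548.0$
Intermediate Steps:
$t = \frac{21031}{2}$ ($t = 1 - - \frac{21029}{2} = 1 + \frac{21029}{2} = \frac{21031}{2} \approx 10516.0$)
$F = \frac{2}{21031}$ ($F = \frac{1}{\frac{21031}{2}} = \frac{2}{21031} \approx 9.5098 \cdot 10^{-5}$)
$\left(-7561 - F\right) - C{\left(j{\left(9 \right)} \right)} = \left(-7561 - \frac{2}{21031}\right) - \left(5 - 18\right) = - \frac{159015393}{21031} - -13 = - \frac{159015393}{21031} + 13 = - \frac{158741990}{21031}$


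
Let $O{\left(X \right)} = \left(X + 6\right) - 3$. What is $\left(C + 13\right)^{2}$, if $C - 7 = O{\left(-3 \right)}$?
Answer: $400$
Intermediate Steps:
$O{\left(X \right)} = 3 + X$ ($O{\left(X \right)} = \left(6 + X\right) - 3 = 3 + X$)
$C = 7$ ($C = 7 + \left(3 - 3\right) = 7 + 0 = 7$)
$\left(C + 13\right)^{2} = \left(7 + 13\right)^{2} = 20^{2} = 400$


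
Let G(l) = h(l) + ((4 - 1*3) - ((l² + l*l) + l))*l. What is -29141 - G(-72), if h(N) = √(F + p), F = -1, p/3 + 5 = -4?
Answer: -770381 - 2*I*√7 ≈ -7.7038e+5 - 5.2915*I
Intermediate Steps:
p = -27 (p = -15 + 3*(-4) = -15 - 12 = -27)
h(N) = 2*I*√7 (h(N) = √(-1 - 27) = √(-28) = 2*I*√7)
G(l) = l*(1 - l - 2*l²) + 2*I*√7 (G(l) = 2*I*√7 + ((4 - 1*3) - ((l² + l*l) + l))*l = 2*I*√7 + ((4 - 3) - ((l² + l²) + l))*l = 2*I*√7 + (1 - (2*l² + l))*l = 2*I*√7 + (1 - (l + 2*l²))*l = 2*I*√7 + (1 + (-l - 2*l²))*l = 2*I*√7 + (1 - l - 2*l²)*l = 2*I*√7 + l*(1 - l - 2*l²) = l*(1 - l - 2*l²) + 2*I*√7)
-29141 - G(-72) = -29141 - (-72 - 1*(-72)² - 2*(-72)³ + 2*I*√7) = -29141 - (-72 - 1*5184 - 2*(-373248) + 2*I*√7) = -29141 - (-72 - 5184 + 746496 + 2*I*√7) = -29141 - (741240 + 2*I*√7) = -29141 + (-741240 - 2*I*√7) = -770381 - 2*I*√7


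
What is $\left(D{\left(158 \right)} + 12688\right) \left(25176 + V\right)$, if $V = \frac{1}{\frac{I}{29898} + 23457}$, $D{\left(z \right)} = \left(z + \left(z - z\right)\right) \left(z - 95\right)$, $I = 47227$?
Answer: $\frac{399802372237488612}{701364613} \approx 5.7004 \cdot 10^{8}$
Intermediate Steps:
$D{\left(z \right)} = z \left(-95 + z\right)$ ($D{\left(z \right)} = \left(z + 0\right) \left(-95 + z\right) = z \left(-95 + z\right)$)
$V = \frac{29898}{701364613}$ ($V = \frac{1}{\frac{47227}{29898} + 23457} = \frac{1}{\frac{701364613}{29898}} = \frac{29898}{701364613} \approx 4.2628 \cdot 10^{-5}$)
$\left(D{\left(158 \right)} + 12688\right) \left(25176 + V\right) = \left(158 \left(-95 + 158\right) + 12688\right) \left(25176 + \frac{29898}{701364613}\right) = \left(158 \cdot 63 + 12688\right) \frac{17657555526786}{701364613} = \left(9954 + 12688\right) \frac{17657555526786}{701364613} = 22642 \cdot \frac{17657555526786}{701364613} = \frac{399802372237488612}{701364613}$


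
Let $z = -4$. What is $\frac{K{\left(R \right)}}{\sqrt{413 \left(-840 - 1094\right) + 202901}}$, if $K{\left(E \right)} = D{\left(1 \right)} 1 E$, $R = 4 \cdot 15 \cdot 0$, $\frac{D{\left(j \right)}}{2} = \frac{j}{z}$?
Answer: $0$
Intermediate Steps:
$D{\left(j \right)} = - \frac{j}{2}$ ($D{\left(j \right)} = 2 \frac{j}{-4} = 2 j \left(- \frac{1}{4}\right) = 2 \left(- \frac{j}{4}\right) = - \frac{j}{2}$)
$R = 0$ ($R = 60 \cdot 0 = 0$)
$K{\left(E \right)} = - \frac{E}{2}$ ($K{\left(E \right)} = \left(- \frac{1}{2}\right) 1 \cdot 1 E = \left(- \frac{1}{2}\right) 1 E = - \frac{E}{2}$)
$\frac{K{\left(R \right)}}{\sqrt{413 \left(-840 - 1094\right) + 202901}} = \frac{\left(- \frac{1}{2}\right) 0}{\sqrt{413 \left(-840 - 1094\right) + 202901}} = \frac{0}{\sqrt{413 \left(-1934\right) + 202901}} = \frac{0}{\sqrt{-798742 + 202901}} = \frac{0}{\sqrt{-595841}} = \frac{0}{i \sqrt{595841}} = 0 \left(- \frac{i \sqrt{595841}}{595841}\right) = 0$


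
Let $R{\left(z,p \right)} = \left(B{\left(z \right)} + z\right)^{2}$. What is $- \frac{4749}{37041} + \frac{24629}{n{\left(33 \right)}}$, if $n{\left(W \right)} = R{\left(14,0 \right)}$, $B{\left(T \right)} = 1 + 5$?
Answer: $\frac{303461063}{4938800} \approx 61.444$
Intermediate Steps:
$B{\left(T \right)} = 6$
$R{\left(z,p \right)} = \left(6 + z\right)^{2}$
$n{\left(W \right)} = 400$ ($n{\left(W \right)} = \left(6 + 14\right)^{2} = 20^{2} = 400$)
$- \frac{4749}{37041} + \frac{24629}{n{\left(33 \right)}} = - \frac{4749}{37041} + \frac{24629}{400} = \left(-4749\right) \frac{1}{37041} + 24629 \cdot \frac{1}{400} = - \frac{1583}{12347} + \frac{24629}{400} = \frac{303461063}{4938800}$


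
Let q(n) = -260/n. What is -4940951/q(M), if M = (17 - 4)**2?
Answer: 64232363/20 ≈ 3.2116e+6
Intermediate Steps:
M = 169 (M = 13**2 = 169)
-4940951/q(M) = -4940951/((-260/169)) = -4940951/((-260*1/169)) = -4940951/(-20/13) = -4940951*(-13/20) = 64232363/20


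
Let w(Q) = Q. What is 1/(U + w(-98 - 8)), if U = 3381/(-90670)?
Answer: -90670/9614401 ≈ -0.0094306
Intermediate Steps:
U = -3381/90670 (U = 3381*(-1/90670) = -3381/90670 ≈ -0.037289)
1/(U + w(-98 - 8)) = 1/(-3381/90670 + (-98 - 8)) = 1/(-3381/90670 - 106) = 1/(-9614401/90670) = -90670/9614401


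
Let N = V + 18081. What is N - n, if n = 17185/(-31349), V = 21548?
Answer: 1242346706/31349 ≈ 39630.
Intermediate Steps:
n = -17185/31349 (n = 17185*(-1/31349) = -17185/31349 ≈ -0.54818)
N = 39629 (N = 21548 + 18081 = 39629)
N - n = 39629 - 1*(-17185/31349) = 39629 + 17185/31349 = 1242346706/31349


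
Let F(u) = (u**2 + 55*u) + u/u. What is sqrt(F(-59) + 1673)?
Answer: sqrt(1910) ≈ 43.704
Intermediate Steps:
F(u) = 1 + u**2 + 55*u (F(u) = (u**2 + 55*u) + 1 = 1 + u**2 + 55*u)
sqrt(F(-59) + 1673) = sqrt((1 + (-59)**2 + 55*(-59)) + 1673) = sqrt((1 + 3481 - 3245) + 1673) = sqrt(237 + 1673) = sqrt(1910)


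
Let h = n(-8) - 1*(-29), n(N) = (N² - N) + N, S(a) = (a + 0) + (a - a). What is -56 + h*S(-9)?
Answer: -893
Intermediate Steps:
S(a) = a (S(a) = a + 0 = a)
n(N) = N²
h = 93 (h = (-8)² - 1*(-29) = 64 + 29 = 93)
-56 + h*S(-9) = -56 + 93*(-9) = -56 - 837 = -893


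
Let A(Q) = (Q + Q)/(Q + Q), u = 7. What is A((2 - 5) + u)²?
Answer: 1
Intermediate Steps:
A(Q) = 1 (A(Q) = (2*Q)/((2*Q)) = (2*Q)*(1/(2*Q)) = 1)
A((2 - 5) + u)² = 1² = 1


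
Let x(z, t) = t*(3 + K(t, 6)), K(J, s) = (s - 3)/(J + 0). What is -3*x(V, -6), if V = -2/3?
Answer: 45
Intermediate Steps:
K(J, s) = (-3 + s)/J
V = -⅔ (V = -2*⅓ = -⅔ ≈ -0.66667)
x(z, t) = t*(3 + 3/t) (x(z, t) = t*(3 + (-3 + 6)/t) = t*(3 + 3/t))
-3*x(V, -6) = -3*(3 + 3*(-6)) = -3*(3 - 18) = -3*(-15) = 45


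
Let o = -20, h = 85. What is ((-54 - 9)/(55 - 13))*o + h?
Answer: 115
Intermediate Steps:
((-54 - 9)/(55 - 13))*o + h = ((-54 - 9)/(55 - 13))*(-20) + 85 = -63/42*(-20) + 85 = -63*1/42*(-20) + 85 = -3/2*(-20) + 85 = 30 + 85 = 115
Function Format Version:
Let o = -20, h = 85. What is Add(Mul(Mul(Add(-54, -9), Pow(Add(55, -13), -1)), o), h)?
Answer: 115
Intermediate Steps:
Add(Mul(Mul(Add(-54, -9), Pow(Add(55, -13), -1)), o), h) = Add(Mul(Mul(Add(-54, -9), Pow(Add(55, -13), -1)), -20), 85) = Add(Mul(Mul(-63, Pow(42, -1)), -20), 85) = Add(Mul(Mul(-63, Rational(1, 42)), -20), 85) = Add(Mul(Rational(-3, 2), -20), 85) = Add(30, 85) = 115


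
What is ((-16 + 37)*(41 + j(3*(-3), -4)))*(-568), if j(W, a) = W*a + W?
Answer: -811104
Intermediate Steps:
j(W, a) = W + W*a
((-16 + 37)*(41 + j(3*(-3), -4)))*(-568) = ((-16 + 37)*(41 + (3*(-3))*(1 - 4)))*(-568) = (21*(41 - 9*(-3)))*(-568) = (21*(41 + 27))*(-568) = (21*68)*(-568) = 1428*(-568) = -811104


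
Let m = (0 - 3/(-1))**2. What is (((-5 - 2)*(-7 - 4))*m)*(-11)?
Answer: -7623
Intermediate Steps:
m = 9 (m = (0 - 3*(-1))**2 = (0 + 3)**2 = 3**2 = 9)
(((-5 - 2)*(-7 - 4))*m)*(-11) = (((-5 - 2)*(-7 - 4))*9)*(-11) = (-7*(-11)*9)*(-11) = (77*9)*(-11) = 693*(-11) = -7623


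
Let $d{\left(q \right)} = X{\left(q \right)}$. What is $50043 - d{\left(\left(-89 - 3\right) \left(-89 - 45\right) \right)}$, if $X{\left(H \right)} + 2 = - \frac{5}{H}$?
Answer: $\frac{616954765}{12328} \approx 50045.0$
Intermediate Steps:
$X{\left(H \right)} = -2 - \frac{5}{H}$
$d{\left(q \right)} = -2 - \frac{5}{q}$
$50043 - d{\left(\left(-89 - 3\right) \left(-89 - 45\right) \right)} = 50043 - \left(-2 - \frac{5}{\left(-89 - 3\right) \left(-89 - 45\right)}\right) = 50043 - \left(-2 - \frac{5}{\left(-92\right) \left(-134\right)}\right) = 50043 - \left(-2 - \frac{5}{12328}\right) = 50043 - - \frac{24661}{12328} = 50043 + \frac{24661}{12328} = \frac{616954765}{12328}$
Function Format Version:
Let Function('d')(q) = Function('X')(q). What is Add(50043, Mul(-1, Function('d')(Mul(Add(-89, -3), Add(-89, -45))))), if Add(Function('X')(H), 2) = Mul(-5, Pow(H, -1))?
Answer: Rational(616954765, 12328) ≈ 50045.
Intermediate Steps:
Function('X')(H) = Add(-2, Mul(-5, Pow(H, -1)))
Function('d')(q) = Add(-2, Mul(-5, Pow(q, -1)))
Add(50043, Mul(-1, Function('d')(Mul(Add(-89, -3), Add(-89, -45))))) = Add(50043, Mul(-1, Add(-2, Mul(-5, Pow(Mul(Add(-89, -3), Add(-89, -45)), -1))))) = Add(50043, Mul(-1, Add(-2, Mul(-5, Pow(Mul(-92, -134), -1))))) = Add(50043, Mul(-1, Add(-2, Mul(-5, Pow(12328, -1))))) = Add(50043, Mul(-1, Add(-2, Mul(-5, Rational(1, 12328))))) = Add(50043, Mul(-1, Add(-2, Rational(-5, 12328)))) = Add(50043, Mul(-1, Rational(-24661, 12328))) = Add(50043, Rational(24661, 12328)) = Rational(616954765, 12328)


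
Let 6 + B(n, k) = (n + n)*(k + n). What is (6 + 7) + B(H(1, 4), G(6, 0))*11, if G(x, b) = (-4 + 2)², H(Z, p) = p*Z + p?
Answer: 2059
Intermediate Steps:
H(Z, p) = p + Z*p (H(Z, p) = Z*p + p = p + Z*p)
G(x, b) = 4 (G(x, b) = (-2)² = 4)
B(n, k) = -6 + 2*n*(k + n) (B(n, k) = -6 + (n + n)*(k + n) = -6 + (2*n)*(k + n) = -6 + 2*n*(k + n))
(6 + 7) + B(H(1, 4), G(6, 0))*11 = (6 + 7) + (-6 + 2*(4*(1 + 1))² + 2*4*(4*(1 + 1)))*11 = 13 + (-6 + 2*(4*2)² + 2*4*(4*2))*11 = 13 + (-6 + 2*8² + 2*4*8)*11 = 13 + (-6 + 2*64 + 64)*11 = 13 + (-6 + 128 + 64)*11 = 13 + 186*11 = 13 + 2046 = 2059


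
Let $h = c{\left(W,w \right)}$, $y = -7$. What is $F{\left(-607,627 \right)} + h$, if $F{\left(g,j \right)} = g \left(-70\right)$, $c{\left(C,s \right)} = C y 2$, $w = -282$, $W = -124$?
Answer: $44226$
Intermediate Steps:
$c{\left(C,s \right)} = - 14 C$ ($c{\left(C,s \right)} = C \left(-7\right) 2 = - 7 C 2 = - 14 C$)
$h = 1736$ ($h = \left(-14\right) \left(-124\right) = 1736$)
$F{\left(g,j \right)} = - 70 g$
$F{\left(-607,627 \right)} + h = \left(-70\right) \left(-607\right) + 1736 = 42490 + 1736 = 44226$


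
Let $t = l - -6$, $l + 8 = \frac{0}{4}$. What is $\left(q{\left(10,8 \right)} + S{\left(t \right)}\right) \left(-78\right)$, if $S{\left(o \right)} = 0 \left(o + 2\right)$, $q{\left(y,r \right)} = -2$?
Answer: $156$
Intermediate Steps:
$l = -8$ ($l = -8 + \frac{0}{4} = -8 + 0 \cdot \frac{1}{4} = -8 + 0 = -8$)
$t = -2$ ($t = -8 - -6 = -8 + 6 = -2$)
$S{\left(o \right)} = 0$ ($S{\left(o \right)} = 0 \left(2 + o\right) = 0$)
$\left(q{\left(10,8 \right)} + S{\left(t \right)}\right) \left(-78\right) = \left(-2 + 0\right) \left(-78\right) = \left(-2\right) \left(-78\right) = 156$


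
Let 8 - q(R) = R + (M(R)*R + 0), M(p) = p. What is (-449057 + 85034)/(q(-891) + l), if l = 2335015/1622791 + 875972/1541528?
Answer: 227657960655114726/495925279488904891 ≈ 0.45906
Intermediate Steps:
l = 1255252620193/625394441162 (l = 2335015*(1/1622791) + 875972*(1/1541528) = 2335015/1622791 + 218993/385382 = 1255252620193/625394441162 ≈ 2.0071)
q(R) = 8 - R - R² (q(R) = 8 - (R + (R*R + 0)) = 8 - (R + (R² + 0)) = 8 - (R + R²) = 8 + (-R - R²) = 8 - R - R²)
(-449057 + 85034)/(q(-891) + l) = (-449057 + 85034)/((8 - 1*(-891) - 1*(-891)²) + 1255252620193/625394441162) = -364023/((8 + 891 - 1*793881) + 1255252620193/625394441162) = -364023/((8 + 891 - 793881) + 1255252620193/625394441162) = -364023/(-792982 + 1255252620193/625394441162) = -364023/(-495925279488904891/625394441162) = -364023*(-625394441162/495925279488904891) = 227657960655114726/495925279488904891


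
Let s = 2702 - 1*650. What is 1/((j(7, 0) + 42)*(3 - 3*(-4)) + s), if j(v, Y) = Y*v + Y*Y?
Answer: 1/2682 ≈ 0.00037286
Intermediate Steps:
j(v, Y) = Y² + Y*v (j(v, Y) = Y*v + Y² = Y² + Y*v)
s = 2052 (s = 2702 - 650 = 2052)
1/((j(7, 0) + 42)*(3 - 3*(-4)) + s) = 1/((0*(0 + 7) + 42)*(3 - 3*(-4)) + 2052) = 1/((0*7 + 42)*(3 + 12) + 2052) = 1/((0 + 42)*15 + 2052) = 1/(42*15 + 2052) = 1/(630 + 2052) = 1/2682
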